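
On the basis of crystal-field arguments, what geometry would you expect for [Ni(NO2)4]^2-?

Each nitro (N-bound nitrite) is −1; balancing the −2 overall charge requires Ni(II).
Nickel is a group-10 element; Ni(II) is therefore d⁸.
With 4 monodentate ligands the coordination number is 4.
Nitro (N-bound nitrite) is a strong-field ligand (high in the spectrochemical series).
A 3d d⁸ ion with strong-field ligands gains enough CFSE to favour square planar over tetrahedral.

square planar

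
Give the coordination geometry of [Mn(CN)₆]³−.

Ligand charges: each cyanide is −1. With an overall charge of −3 the manganese centre must be in the +3 oxidation state.
Manganese is a group-7 element; Mn(III) is therefore d⁴.
With 6 monodentate ligands the coordination number is 6.
Six donors around a single metal centre give an octahedral coordination sphere.

octahedral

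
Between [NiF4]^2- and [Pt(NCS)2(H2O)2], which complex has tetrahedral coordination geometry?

[NiF4]^2-

For [NiF4]^2-: Each fluoride is −1; balancing the −2 overall charge requires Ni(II). Ni sits in group 10, so the d-electron count is 10 − 2 = 8. Fluoride is a weak-field ligand. With weak-field ligands the CFSE gain from square planar is small, so a 3d d⁸ ion takes the sterically preferred tetrahedral geometry. → tetrahedral.
For [Pt(NCS)2(H2O)2]: Summing ligand charges against the 0 overall charge gives an oxidation state of +2 for platinum. Pt sits in group 10, so the d-electron count is 10 − 2 = 8. A 5d d⁸ ion has a large crystal-field splitting; square planar leaves the high-energy d_{x²−y²} orbital empty and maximises CFSE. → square planar.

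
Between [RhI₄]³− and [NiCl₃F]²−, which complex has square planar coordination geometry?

[RhI₄]³−

For [RhI₄]³−: Each iodide is −1; balancing the −3 overall charge requires Rh(I). Rhodium is a group-9 element; Rh(I) is therefore d⁸. A 4d d⁸ ion has a large crystal-field splitting; square planar leaves the high-energy d_{x²−y²} orbital empty and maximises CFSE. → square planar.
For [NiCl₃F]²−: Ligand charges: each chloride is −1; each fluoride is −1. With an overall charge of −2 the nickel centre must be in the +2 oxidation state. Ni sits in group 10, so the d-electron count is 10 − 2 = 8. Chloride and fluoride are weak-field ligands. With weak-field ligands the CFSE gain from square planar is small, so a 3d d⁸ ion takes the sterically preferred tetrahedral geometry. → tetrahedral.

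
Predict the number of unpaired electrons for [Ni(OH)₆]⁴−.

2

Ligand charges: each hydroxide is −1. With an overall charge of −4 the nickel centre must be in the +2 oxidation state.
Group 10 minus oxidation state 2 gives a d⁸ configuration.
In an octahedral field the d⁸ configuration is t₂g⁶e_g² (only one arrangement possible), giving 2 unpaired electrons.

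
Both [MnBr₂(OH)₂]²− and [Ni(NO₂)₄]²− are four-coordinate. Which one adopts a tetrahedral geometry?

For [MnBr₂(OH)₂]²−: Summing ligand charges against the −2 overall charge gives an oxidation state of +2 for manganese. Mn sits in group 7, so the d-electron count is 7 − 2 = 5. A high-spin d⁵ ion has zero CFSE in either geometry, so four ligands adopt the sterically favoured tetrahedral geometry. → tetrahedral.
For [Ni(NO₂)₄]²−: Summing ligand charges against the −2 overall charge gives an oxidation state of +2 for nickel. Group 10 minus oxidation state 2 gives a d⁸ configuration. Nitro (N-bound nitrite) is a strong-field ligand (high in the spectrochemical series). A 3d d⁸ ion with strong-field ligands gains enough CFSE to favour square planar over tetrahedral. → square planar.

[MnBr₂(OH)₂]²−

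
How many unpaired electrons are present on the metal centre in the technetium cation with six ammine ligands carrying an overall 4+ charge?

Summing ligand charges against the +4 overall charge gives an oxidation state of +4 for technetium.
Group 7 minus oxidation state 4 gives a d³ configuration.
In an octahedral field the d³ configuration is t₂g³e_g⁰ (only one arrangement possible), giving 3 unpaired electrons.

3 unpaired electrons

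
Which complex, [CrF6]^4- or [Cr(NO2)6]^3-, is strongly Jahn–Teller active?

[CrF6]^4-: Ligand charges: each fluoride is −1. With an overall charge of −4 the chromium centre must be in the +2 oxidation state. Group 6 minus oxidation state 2 gives a d⁴ configuration. Fluoride is a weak-field ligand for a first-row metal, so the complex is high-spin. The t₂g³e_g¹ (high-spin) configuration has an unevenly filled e_g set; the Jahn–Teller theorem predicts a tetragonal distortion (typically axial elongation) to lift the degeneracy.
[Cr(NO2)6]^3-: Ligand charges: each nitro (N-bound nitrite) is −1. With an overall charge of −3 the chromium centre must be in the +3 oxidation state. Chromium is a group-6 element; Cr(III) is therefore d³. The d³ configuration leaves the e_g set evenly filled (or empty) — no strong Jahn–Teller driving force.

[CrF6]^4-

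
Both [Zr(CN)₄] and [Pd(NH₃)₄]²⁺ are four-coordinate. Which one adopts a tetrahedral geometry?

[Zr(CN)₄]

For [Zr(CN)₄]: Each cyanide is −1; balancing the 0 overall charge requires Zr(IV). Zr sits in group 4, so the d-electron count is 4 − 4 = 0. A d⁰ ion has no crystal-field stabilisation preference between square planar and tetrahedral, so four ligands adopt the sterically favoured tetrahedral geometry. → tetrahedral.
For [Pd(NH₃)₄]²⁺: Summing ligand charges against the +2 overall charge gives an oxidation state of +2 for palladium. Palladium is a group-10 element; Pd(II) is therefore d⁸. A 4d d⁸ ion has a large crystal-field splitting; square planar leaves the high-energy d_{x²−y²} orbital empty and maximises CFSE. → square planar.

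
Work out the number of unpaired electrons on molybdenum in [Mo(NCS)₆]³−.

3

Summing ligand charges against the −3 overall charge gives an oxidation state of +3 for molybdenum.
Molybdenum is a group-6 element; Mo(III) is therefore d³.
In an octahedral field the d³ configuration is t₂g³e_g⁰ (only one arrangement possible), giving 3 unpaired electrons.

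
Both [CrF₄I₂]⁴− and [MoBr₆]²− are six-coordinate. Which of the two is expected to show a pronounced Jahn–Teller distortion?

[CrF₄I₂]⁴−: Summing ligand charges against the −4 overall charge gives an oxidation state of +2 for chromium. Cr sits in group 6, so the d-electron count is 6 − 2 = 4. Fluoride and iodide are weak-field ligands for a first-row metal, so the complex is high-spin. The t₂g³e_g¹ (high-spin) configuration has an unevenly filled e_g set; the Jahn–Teller theorem predicts a tetragonal distortion (typically axial elongation) to lift the degeneracy.
[MoBr₆]²−: Summing ligand charges against the −2 overall charge gives an oxidation state of +4 for molybdenum. Group 6 minus oxidation state 4 gives a d² configuration. The d² configuration leaves the e_g set evenly filled (or empty) — no strong Jahn–Teller driving force.

[CrF₄I₂]⁴−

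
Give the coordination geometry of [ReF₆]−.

octahedral

Summing ligand charges against the −1 overall charge gives an oxidation state of +5 for rhenium.
Re sits in group 7, so the d-electron count is 7 − 5 = 2.
Coordination number: 6.
Six donors around a single metal centre give an octahedral coordination sphere.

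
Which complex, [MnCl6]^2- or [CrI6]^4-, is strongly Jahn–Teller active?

[CrI6]^4-

[MnCl6]^2-: Ligand charges: each chloride is −1. With an overall charge of −2 the manganese centre must be in the +4 oxidation state. Mn sits in group 7, so the d-electron count is 7 − 4 = 3. The d³ configuration leaves the e_g set evenly filled (or empty) — no strong Jahn–Teller driving force.
[CrI6]^4-: Each iodide is −1; balancing the −4 overall charge requires Cr(II). Cr sits in group 6, so the d-electron count is 6 − 2 = 4. Iodide is a weak-field ligand for a first-row metal, so the complex is high-spin. The t₂g³e_g¹ (high-spin) configuration has an unevenly filled e_g set; the Jahn–Teller theorem predicts a tetragonal distortion (typically axial elongation) to lift the degeneracy.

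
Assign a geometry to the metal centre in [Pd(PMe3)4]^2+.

Ligand charges: trimethylphosphine is neutral. With an overall charge of +2 the palladium centre must be in the +2 oxidation state.
Palladium is a group-10 element; Pd(II) is therefore d⁸.
Coordination number: 4.
A 4d d⁸ ion has a large crystal-field splitting; square planar leaves the high-energy d_{x²−y²} orbital empty and maximises CFSE.

square planar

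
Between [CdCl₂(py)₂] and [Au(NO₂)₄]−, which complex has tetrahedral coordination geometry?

For [CdCl₂(py)₂]: Summing ligand charges against the 0 overall charge gives an oxidation state of +2 for cadmium. Cd sits in group 12, so the d-electron count is 12 − 2 = 10. A d¹⁰ ion has no crystal-field stabilisation preference between square planar and tetrahedral, so four ligands adopt the sterically favoured tetrahedral geometry. → tetrahedral.
For [Au(NO₂)₄]−: Each nitro (N-bound nitrite) is −1; balancing the −1 overall charge requires Au(III). Gold is a group-11 element; Au(III) is therefore d⁸. A 5d d⁸ ion has a large crystal-field splitting; square planar leaves the high-energy d_{x²−y²} orbital empty and maximises CFSE. → square planar.

[CdCl₂(py)₂]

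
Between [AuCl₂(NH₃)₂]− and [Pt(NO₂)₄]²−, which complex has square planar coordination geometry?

[Pt(NO₂)₄]²−

For [AuCl₂(NH₃)₂]−: Ligand charges: each chloride is −1; ammonia is neutral. With an overall charge of −1 the gold centre must be in the +1 oxidation state. Au sits in group 11, so the d-electron count is 11 − 1 = 10. A d¹⁰ ion has no crystal-field stabilisation preference between square planar and tetrahedral, so four ligands adopt the sterically favoured tetrahedral geometry. → tetrahedral.
For [Pt(NO₂)₄]²−: Summing ligand charges against the −2 overall charge gives an oxidation state of +2 for platinum. Platinum is a group-10 element; Pt(II) is therefore d⁸. A 5d d⁸ ion has a large crystal-field splitting; square planar leaves the high-energy d_{x²−y²} orbital empty and maximises CFSE. → square planar.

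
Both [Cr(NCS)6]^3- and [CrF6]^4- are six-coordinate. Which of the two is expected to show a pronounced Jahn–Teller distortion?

[CrF6]^4-

[Cr(NCS)6]^3-: Each isothiocyanate is −1; balancing the −3 overall charge requires Cr(III). Cr sits in group 6, so the d-electron count is 6 − 3 = 3. The d³ configuration leaves the e_g set evenly filled (or empty) — no strong Jahn–Teller driving force.
[CrF6]^4-: Each fluoride is −1; balancing the −4 overall charge requires Cr(II). Cr sits in group 6, so the d-electron count is 6 − 2 = 4. Fluoride is a weak-field ligand for a first-row metal, so the complex is high-spin. The t₂g³e_g¹ (high-spin) configuration has an unevenly filled e_g set; the Jahn–Teller theorem predicts a tetragonal distortion (typically axial elongation) to lift the degeneracy.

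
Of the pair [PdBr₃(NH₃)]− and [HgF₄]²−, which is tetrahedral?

For [PdBr₃(NH₃)]−: Each bromide is −1; ammonia is neutral; balancing the −1 overall charge requires Pd(II). Pd sits in group 10, so the d-electron count is 10 − 2 = 8. A 4d d⁸ ion has a large crystal-field splitting; square planar leaves the high-energy d_{x²−y²} orbital empty and maximises CFSE. → square planar.
For [HgF₄]²−: Each fluoride is −1; balancing the −2 overall charge requires Hg(II). Mercury is a group-12 element; Hg(II) is therefore d¹⁰. A d¹⁰ ion has no crystal-field stabilisation preference between square planar and tetrahedral, so four ligands adopt the sterically favoured tetrahedral geometry. → tetrahedral.

[HgF₄]²−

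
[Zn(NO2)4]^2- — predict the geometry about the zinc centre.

tetrahedral

Each nitro (N-bound nitrite) is −1; balancing the −2 overall charge requires Zn(II).
Group 12 minus oxidation state 2 gives a d¹⁰ configuration.
With 4 monodentate ligands the coordination number is 4.
A d¹⁰ ion has no crystal-field stabilisation preference between square planar and tetrahedral, so four ligands adopt the sterically favoured tetrahedral geometry.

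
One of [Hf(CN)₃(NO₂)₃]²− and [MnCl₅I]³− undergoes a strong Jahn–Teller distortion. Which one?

[Hf(CN)₃(NO₂)₃]²−: Summing ligand charges against the −2 overall charge gives an oxidation state of +4 for hafnium. Hf sits in group 4, so the d-electron count is 4 − 4 = 0. The d⁰ configuration leaves the e_g set evenly filled (or empty) — no strong Jahn–Teller driving force.
[MnCl₅I]³−: Each chloride is −1; each iodide is −1; balancing the −3 overall charge requires Mn(III). Manganese is a group-7 element; Mn(III) is therefore d⁴. Chloride and iodide are weak-field ligands for a first-row metal, so the complex is high-spin. The t₂g³e_g¹ (high-spin) configuration has an unevenly filled e_g set; the Jahn–Teller theorem predicts a tetragonal distortion (typically axial elongation) to lift the degeneracy.

[MnCl₅I]³−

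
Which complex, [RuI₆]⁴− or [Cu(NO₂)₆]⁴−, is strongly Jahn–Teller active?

[RuI₆]⁴−: Summing ligand charges against the −4 overall charge gives an oxidation state of +2 for ruthenium. Group 8 minus oxidation state 2 gives a d⁶ configuration. A 4d ion has a large Δₒ and is invariably low-spin. The d⁶ configuration leaves the e_g set evenly filled (or empty) — no strong Jahn–Teller driving force.
[Cu(NO₂)₆]⁴−: Ligand charges: each nitro (N-bound nitrite) is −1. With an overall charge of −4 the copper centre must be in the +2 oxidation state. Group 11 minus oxidation state 2 gives a d⁹ configuration. The t₂g⁶e_g³ configuration has an unevenly filled e_g set; the Jahn–Teller theorem predicts a tetragonal distortion (typically axial elongation) to lift the degeneracy.

[Cu(NO₂)₆]⁴−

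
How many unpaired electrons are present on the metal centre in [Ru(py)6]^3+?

Pyridine is neutral; balancing the +3 overall charge requires Ru(III).
Group 8 minus oxidation state 3 gives a d⁵ configuration.
The spin state decides the count: a 4d ion has a large Δₒ and is invariably low-spin.
An octahedral low-spin d⁵ ion is t₂g⁵e_g⁰, giving 1 unpaired electron.

1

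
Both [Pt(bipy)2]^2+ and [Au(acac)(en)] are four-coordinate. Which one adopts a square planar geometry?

For [Pt(bipy)2]^2+: Ligand charges: 2,2′-bipyridine is neutral. With an overall charge of +2 the platinum centre must be in the +2 oxidation state. Pt sits in group 10, so the d-electron count is 10 − 2 = 8. A 5d d⁸ ion has a large crystal-field splitting; square planar leaves the high-energy d_{x²−y²} orbital empty and maximises CFSE. → square planar.
For [Au(acac)(en)]: Summing ligand charges against the 0 overall charge gives an oxidation state of +1 for gold. Group 11 minus oxidation state 1 gives a d¹⁰ configuration. A d¹⁰ ion has no crystal-field stabilisation preference between square planar and tetrahedral, so four ligands adopt the sterically favoured tetrahedral geometry. → tetrahedral.

[Pt(bipy)2]^2+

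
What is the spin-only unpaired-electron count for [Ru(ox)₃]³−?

Each oxalate is −2; balancing the −3 overall charge requires Ru(III).
Ru sits in group 8, so the d-electron count is 8 − 3 = 5.
Counting donor atoms: 3×oxalate (bidentate) → 6 donors. Coordination number = 6.
The spin state decides the count: a 4d ion has a large Δₒ and is invariably low-spin.
An octahedral low-spin d⁵ ion is t₂g⁵e_g⁰, giving 1 unpaired electron.

1 unpaired electron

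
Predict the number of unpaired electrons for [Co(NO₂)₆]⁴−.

1

Summing ligand charges against the −4 overall charge gives an oxidation state of +2 for cobalt.
Cobalt is a group-9 element; Co(II) is therefore d⁷.
The spin state decides the count: Nitro (N-bound nitrite) is a strong-field ligand (high in the spectrochemical series) for a first-row metal, so the complex is low-spin.
An octahedral low-spin d⁷ ion is t₂g⁶e_g¹, giving 1 unpaired electron.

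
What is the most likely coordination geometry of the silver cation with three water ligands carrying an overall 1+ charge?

Summing ligand charges against the +1 overall charge gives an oxidation state of +1 for silver.
Group 11 minus oxidation state 1 gives a d¹⁰ configuration.
Coordination number: 3.
Three ligands around a d¹⁰ centre minimise repulsion in a trigonal-planar arrangement.

trigonal planar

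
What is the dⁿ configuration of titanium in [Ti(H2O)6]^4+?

Summing ligand charges against the +4 overall charge gives an oxidation state of +4 for titanium.
Group 4 minus oxidation state 4 gives a d⁰ configuration.

d⁰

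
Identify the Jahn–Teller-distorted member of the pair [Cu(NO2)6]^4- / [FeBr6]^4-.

[Cu(NO2)6]^4-

[Cu(NO2)6]^4-: Each nitro (N-bound nitrite) is −1; balancing the −4 overall charge requires Cu(II). Group 11 minus oxidation state 2 gives a d⁹ configuration. The t₂g⁶e_g³ configuration has an unevenly filled e_g set; the Jahn–Teller theorem predicts a tetragonal distortion (typically axial elongation) to lift the degeneracy.
[FeBr6]^4-: Each bromide is −1; balancing the −4 overall charge requires Fe(II). Group 8 minus oxidation state 2 gives a d⁶ configuration. Bromide is a weak-field ligand for a first-row metal, so the complex is high-spin. The d⁶ configuration leaves the e_g set evenly filled (or empty) — no strong Jahn–Teller driving force.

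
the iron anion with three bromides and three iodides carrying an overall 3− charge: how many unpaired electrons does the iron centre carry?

Summing ligand charges against the −3 overall charge gives an oxidation state of +3 for iron.
Iron is a group-8 element; Fe(III) is therefore d⁵.
The spin state decides the count: Bromide and iodide are weak-field ligands for a first-row metal, so the complex is high-spin.
An octahedral high-spin d⁵ ion is t₂g³e_g², giving 5 unpaired electrons.

5 unpaired electrons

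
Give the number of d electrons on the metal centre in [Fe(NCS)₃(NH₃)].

d5

Each isothiocyanate is −1; ammonia is neutral; balancing the 0 overall charge requires Fe(III).
Fe sits in group 8, so the d-electron count is 8 − 3 = 5.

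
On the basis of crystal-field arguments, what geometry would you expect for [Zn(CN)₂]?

Summing ligand charges against the 0 overall charge gives an oxidation state of +2 for zinc.
Zinc is a group-12 element; Zn(II) is therefore d¹⁰.
With 2 monodentate ligands the coordination number is 2.
A d¹⁰ ion with only two ligands adopts a linear arrangement (sp hybridisation; no CFSE preference).

linear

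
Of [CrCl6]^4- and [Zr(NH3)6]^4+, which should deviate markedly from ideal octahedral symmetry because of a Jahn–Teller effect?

[CrCl6]^4-: Each chloride is −1; balancing the −4 overall charge requires Cr(II). Chromium is a group-6 element; Cr(II) is therefore d⁴. Chloride is a weak-field ligand for a first-row metal, so the complex is high-spin. The t₂g³e_g¹ (high-spin) configuration has an unevenly filled e_g set; the Jahn–Teller theorem predicts a tetragonal distortion (typically axial elongation) to lift the degeneracy.
[Zr(NH3)6]^4+: Summing ligand charges against the +4 overall charge gives an oxidation state of +4 for zirconium. Zr sits in group 4, so the d-electron count is 4 − 4 = 0. The d⁰ configuration leaves the e_g set evenly filled (or empty) — no strong Jahn–Teller driving force.

[CrCl6]^4-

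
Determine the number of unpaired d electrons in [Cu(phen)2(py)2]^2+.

1 unpaired electron

Ligand charges: 1,10-phenanthroline is neutral; pyridine is neutral. With an overall charge of +2 the copper centre must be in the +2 oxidation state.
Cu sits in group 11, so the d-electron count is 11 − 2 = 9.
Counting donor atoms: 2×1,10-phenanthroline (bidentate) → 4 donors; 2×pyridine (monodentate) → 2 donors. Coordination number = 6.
In an octahedral field the d⁹ configuration is t₂g⁶e_g³ (only one arrangement possible), giving 1 unpaired electron.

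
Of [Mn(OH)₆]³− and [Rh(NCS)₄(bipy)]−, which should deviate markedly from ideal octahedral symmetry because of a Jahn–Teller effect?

[Mn(OH)₆]³−

[Mn(OH)₆]³−: Summing ligand charges against the −3 overall charge gives an oxidation state of +3 for manganese. Mn sits in group 7, so the d-electron count is 7 − 3 = 4. Hydroxide is a weak-field ligand for a first-row metal, so the complex is high-spin. The t₂g³e_g¹ (high-spin) configuration has an unevenly filled e_g set; the Jahn–Teller theorem predicts a tetragonal distortion (typically axial elongation) to lift the degeneracy.
[Rh(NCS)₄(bipy)]−: Ligand charges: each isothiocyanate is −1; 2,2′-bipyridine is neutral. With an overall charge of −1 the rhodium centre must be in the +3 oxidation state. Group 9 minus oxidation state 3 gives a d⁶ configuration. A 4d ion has a large Δₒ and is invariably low-spin. The d⁶ configuration leaves the e_g set evenly filled (or empty) — no strong Jahn–Teller driving force.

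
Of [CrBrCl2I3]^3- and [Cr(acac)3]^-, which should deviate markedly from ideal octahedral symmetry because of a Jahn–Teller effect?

[CrBrCl2I3]^3-: Ligand charges: each bromide is −1; each chloride is −1; each iodide is −1. With an overall charge of −3 the chromium centre must be in the +3 oxidation state. Cr sits in group 6, so the d-electron count is 6 − 3 = 3. The d³ configuration leaves the e_g set evenly filled (or empty) — no strong Jahn–Teller driving force.
[Cr(acac)3]^-: Each acetylacetonate is −1; balancing the −1 overall charge requires Cr(II). Cr sits in group 6, so the d-electron count is 6 − 2 = 4. Acetylacetonate is a weak-field ligand for a first-row metal, so the complex is high-spin. The t₂g³e_g¹ (high-spin) configuration has an unevenly filled e_g set; the Jahn–Teller theorem predicts a tetragonal distortion (typically axial elongation) to lift the degeneracy.

[Cr(acac)3]^-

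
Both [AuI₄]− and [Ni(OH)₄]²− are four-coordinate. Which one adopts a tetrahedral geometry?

For [AuI₄]−: Ligand charges: each iodide is −1. With an overall charge of −1 the gold centre must be in the +3 oxidation state. Gold is a group-11 element; Au(III) is therefore d⁸. A 5d d⁸ ion has a large crystal-field splitting; square planar leaves the high-energy d_{x²−y²} orbital empty and maximises CFSE. → square planar.
For [Ni(OH)₄]²−: Ligand charges: each hydroxide is −1. With an overall charge of −2 the nickel centre must be in the +2 oxidation state. Ni sits in group 10, so the d-electron count is 10 − 2 = 8. Hydroxide is a weak-field ligand. With weak-field ligands the CFSE gain from square planar is small, so a 3d d⁸ ion takes the sterically preferred tetrahedral geometry. → tetrahedral.

[Ni(OH)₄]²−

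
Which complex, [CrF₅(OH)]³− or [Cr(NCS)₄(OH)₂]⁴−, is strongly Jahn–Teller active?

[Cr(NCS)₄(OH)₂]⁴−

[CrF₅(OH)]³−: Ligand charges: each fluoride is −1; each hydroxide is −1. With an overall charge of −3 the chromium centre must be in the +3 oxidation state. Group 6 minus oxidation state 3 gives a d³ configuration. The d³ configuration leaves the e_g set evenly filled (or empty) — no strong Jahn–Teller driving force.
[Cr(NCS)₄(OH)₂]⁴−: Summing ligand charges against the −4 overall charge gives an oxidation state of +2 for chromium. Cr sits in group 6, so the d-electron count is 6 − 2 = 4. Hydroxide and isothiocyanate are weak-field ligands for a first-row metal, so the complex is high-spin. The t₂g³e_g¹ (high-spin) configuration has an unevenly filled e_g set; the Jahn–Teller theorem predicts a tetragonal distortion (typically axial elongation) to lift the degeneracy.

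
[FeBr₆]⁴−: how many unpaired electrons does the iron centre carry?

4

Each bromide is −1; balancing the −4 overall charge requires Fe(II).
Iron is a group-8 element; Fe(II) is therefore d⁶.
The spin state decides the count: Bromide is a weak-field ligand for a first-row metal, so the complex is high-spin.
An octahedral high-spin d⁶ ion is t₂g⁴e_g², giving 4 unpaired electrons.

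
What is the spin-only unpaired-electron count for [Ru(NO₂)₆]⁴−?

0

Each nitro (N-bound nitrite) is −1; balancing the −4 overall charge requires Ru(II).
Ru sits in group 8, so the d-electron count is 8 − 2 = 6.
The spin state decides the count: a 4d ion has a large Δₒ and is invariably low-spin.
An octahedral low-spin d⁶ ion is t₂g⁶e_g⁰, giving 0 unpaired electrons.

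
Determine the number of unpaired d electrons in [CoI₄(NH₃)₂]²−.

3

Each iodide is −1; ammonia is neutral; balancing the −2 overall charge requires Co(II).
Co sits in group 9, so the d-electron count is 9 − 2 = 7.
The spin state decides the count: Iodide is a weak-field ligand for a first-row metal, so the complex is high-spin.
An octahedral high-spin d⁷ ion is t₂g⁵e_g², giving 3 unpaired electrons.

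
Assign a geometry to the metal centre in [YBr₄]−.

tetrahedral

Ligand charges: each bromide is −1. With an overall charge of −1 the yttrium centre must be in the +3 oxidation state.
Y sits in group 3, so the d-electron count is 3 − 3 = 0.
Coordination number: 4.
A d⁰ ion has no crystal-field stabilisation preference between square planar and tetrahedral, so four ligands adopt the sterically favoured tetrahedral geometry.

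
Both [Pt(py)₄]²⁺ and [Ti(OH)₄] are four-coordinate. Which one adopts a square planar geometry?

For [Pt(py)₄]²⁺: Ligand charges: pyridine is neutral. With an overall charge of +2 the platinum centre must be in the +2 oxidation state. Platinum is a group-10 element; Pt(II) is therefore d⁸. A 5d d⁸ ion has a large crystal-field splitting; square planar leaves the high-energy d_{x²−y²} orbital empty and maximises CFSE. → square planar.
For [Ti(OH)₄]: Summing ligand charges against the 0 overall charge gives an oxidation state of +4 for titanium. Group 4 minus oxidation state 4 gives a d⁰ configuration. A d⁰ ion has no crystal-field stabilisation preference between square planar and tetrahedral, so four ligands adopt the sterically favoured tetrahedral geometry. → tetrahedral.

[Pt(py)₄]²⁺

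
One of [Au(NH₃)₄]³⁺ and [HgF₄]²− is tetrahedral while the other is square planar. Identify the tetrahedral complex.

For [Au(NH₃)₄]³⁺: Summing ligand charges against the +3 overall charge gives an oxidation state of +3 for gold. Gold is a group-11 element; Au(III) is therefore d⁸. A 5d d⁸ ion has a large crystal-field splitting; square planar leaves the high-energy d_{x²−y²} orbital empty and maximises CFSE. → square planar.
For [HgF₄]²−: Ligand charges: each fluoride is −1. With an overall charge of −2 the mercury centre must be in the +2 oxidation state. Mercury is a group-12 element; Hg(II) is therefore d¹⁰. A d¹⁰ ion has no crystal-field stabilisation preference between square planar and tetrahedral, so four ligands adopt the sterically favoured tetrahedral geometry. → tetrahedral.

[HgF₄]²−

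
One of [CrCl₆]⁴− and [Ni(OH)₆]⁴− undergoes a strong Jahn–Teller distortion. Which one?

[CrCl₆]⁴−: Each chloride is −1; balancing the −4 overall charge requires Cr(II). Group 6 minus oxidation state 2 gives a d⁴ configuration. Chloride is a weak-field ligand for a first-row metal, so the complex is high-spin. The t₂g³e_g¹ (high-spin) configuration has an unevenly filled e_g set; the Jahn–Teller theorem predicts a tetragonal distortion (typically axial elongation) to lift the degeneracy.
[Ni(OH)₆]⁴−: Summing ligand charges against the −4 overall charge gives an oxidation state of +2 for nickel. Group 10 minus oxidation state 2 gives a d⁸ configuration. The d⁸ configuration leaves the e_g set evenly filled (or empty) — no strong Jahn–Teller driving force.

[CrCl₆]⁴−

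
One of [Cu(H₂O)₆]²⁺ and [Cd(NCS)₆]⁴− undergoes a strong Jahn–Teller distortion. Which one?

[Cu(H₂O)₆]²⁺

[Cu(H₂O)₆]²⁺: Ligand charges: water is neutral. With an overall charge of +2 the copper centre must be in the +2 oxidation state. Copper is a group-11 element; Cu(II) is therefore d⁹. The t₂g⁶e_g³ configuration has an unevenly filled e_g set; the Jahn–Teller theorem predicts a tetragonal distortion (typically axial elongation) to lift the degeneracy.
[Cd(NCS)₆]⁴−: Each isothiocyanate is −1; balancing the −4 overall charge requires Cd(II). Cadmium is a group-12 element; Cd(II) is therefore d¹⁰. The d¹⁰ configuration leaves the e_g set evenly filled (or empty) — no strong Jahn–Teller driving force.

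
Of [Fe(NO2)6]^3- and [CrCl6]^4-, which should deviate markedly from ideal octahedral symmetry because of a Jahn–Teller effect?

[CrCl6]^4-

[Fe(NO2)6]^3-: Ligand charges: each nitro (N-bound nitrite) is −1. With an overall charge of −3 the iron centre must be in the +3 oxidation state. Group 8 minus oxidation state 3 gives a d⁵ configuration. Nitro (N-bound nitrite) is a strong-field ligand (high in the spectrochemical series) for a first-row metal, so the complex is low-spin. The d⁵ configuration leaves the e_g set evenly filled (or empty) — no strong Jahn–Teller driving force.
[CrCl6]^4-: Summing ligand charges against the −4 overall charge gives an oxidation state of +2 for chromium. Cr sits in group 6, so the d-electron count is 6 − 2 = 4. Chloride is a weak-field ligand for a first-row metal, so the complex is high-spin. The t₂g³e_g¹ (high-spin) configuration has an unevenly filled e_g set; the Jahn–Teller theorem predicts a tetragonal distortion (typically axial elongation) to lift the degeneracy.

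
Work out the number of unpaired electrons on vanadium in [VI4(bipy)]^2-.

3 unpaired electrons

Summing ligand charges against the −2 overall charge gives an oxidation state of +2 for vanadium.
V sits in group 5, so the d-electron count is 5 − 2 = 3.
Counting donor atoms: 4×iodide (monodentate) → 4 donors; 1×2,2′-bipyridine (bidentate) → 2 donors. Coordination number = 6.
In an octahedral field the d³ configuration is t₂g³e_g⁰ (only one arrangement possible), giving 3 unpaired electrons.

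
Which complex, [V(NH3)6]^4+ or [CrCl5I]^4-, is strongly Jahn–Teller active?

[V(NH3)6]^4+: Ammonia is neutral; balancing the +4 overall charge requires V(IV). Vanadium is a group-5 element; V(IV) is therefore d¹. The d¹ configuration leaves the e_g set evenly filled (or empty) — no strong Jahn–Teller driving force.
[CrCl5I]^4-: Ligand charges: each chloride is −1; each iodide is −1. With an overall charge of −4 the chromium centre must be in the +2 oxidation state. Chromium is a group-6 element; Cr(II) is therefore d⁴. Chloride and iodide are weak-field ligands for a first-row metal, so the complex is high-spin. The t₂g³e_g¹ (high-spin) configuration has an unevenly filled e_g set; the Jahn–Teller theorem predicts a tetragonal distortion (typically axial elongation) to lift the degeneracy.

[CrCl5I]^4-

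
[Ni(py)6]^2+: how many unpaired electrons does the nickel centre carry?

2 unpaired electrons

Ligand charges: pyridine is neutral. With an overall charge of +2 the nickel centre must be in the +2 oxidation state.
Nickel is a group-10 element; Ni(II) is therefore d⁸.
In an octahedral field the d⁸ configuration is t₂g⁶e_g² (only one arrangement possible), giving 2 unpaired electrons.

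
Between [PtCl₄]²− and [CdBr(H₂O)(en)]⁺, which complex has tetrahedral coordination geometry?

For [PtCl₄]²−: Each chloride is −1; balancing the −2 overall charge requires Pt(II). Pt sits in group 10, so the d-electron count is 10 − 2 = 8. A 5d d⁸ ion has a large crystal-field splitting; square planar leaves the high-energy d_{x²−y²} orbital empty and maximises CFSE. → square planar.
For [CdBr(H₂O)(en)]⁺: Each bromide is −1; water is neutral; ethylenediamine is neutral; balancing the +1 overall charge requires Cd(II). Cd sits in group 12, so the d-electron count is 12 − 2 = 10. A d¹⁰ ion has no crystal-field stabilisation preference between square planar and tetrahedral, so four ligands adopt the sterically favoured tetrahedral geometry. → tetrahedral.

[CdBr(H₂O)(en)]⁺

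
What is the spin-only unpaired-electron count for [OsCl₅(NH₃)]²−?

Each chloride is −1; ammonia is neutral; balancing the −2 overall charge requires Os(III).
Os sits in group 8, so the d-electron count is 8 − 3 = 5.
The spin state decides the count: a 5d ion has a large Δₒ and is invariably low-spin.
An octahedral low-spin d⁵ ion is t₂g⁵e_g⁰, giving 1 unpaired electron.

1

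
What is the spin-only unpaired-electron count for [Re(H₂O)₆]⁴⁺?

Ligand charges: water is neutral. With an overall charge of +4 the rhenium centre must be in the +4 oxidation state.
Group 7 minus oxidation state 4 gives a d³ configuration.
In an octahedral field the d³ configuration is t₂g³e_g⁰ (only one arrangement possible), giving 3 unpaired electrons.

3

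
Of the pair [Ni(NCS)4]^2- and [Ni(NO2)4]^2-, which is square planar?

[Ni(NO2)4]^2-

For [Ni(NCS)4]^2-: Each isothiocyanate is −1; balancing the −2 overall charge requires Ni(II). Group 10 minus oxidation state 2 gives a d⁸ configuration. Isothiocyanate is a weak-field ligand. With weak-field ligands the CFSE gain from square planar is small, so a 3d d⁸ ion takes the sterically preferred tetrahedral geometry. → tetrahedral.
For [Ni(NO2)4]^2-: Each nitro (N-bound nitrite) is −1; balancing the −2 overall charge requires Ni(II). Ni sits in group 10, so the d-electron count is 10 − 2 = 8. Nitro (N-bound nitrite) is a strong-field ligand (high in the spectrochemical series). A 3d d⁸ ion with strong-field ligands gains enough CFSE to favour square planar over tetrahedral. → square planar.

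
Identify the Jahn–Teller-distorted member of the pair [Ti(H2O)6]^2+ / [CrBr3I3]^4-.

[CrBr3I3]^4-

[Ti(H2O)6]^2+: Ligand charges: water is neutral. With an overall charge of +2 the titanium centre must be in the +2 oxidation state. Titanium is a group-4 element; Ti(II) is therefore d². The d² configuration leaves the e_g set evenly filled (or empty) — no strong Jahn–Teller driving force.
[CrBr3I3]^4-: Summing ligand charges against the −4 overall charge gives an oxidation state of +2 for chromium. Cr sits in group 6, so the d-electron count is 6 − 2 = 4. Bromide and iodide are weak-field ligands for a first-row metal, so the complex is high-spin. The t₂g³e_g¹ (high-spin) configuration has an unevenly filled e_g set; the Jahn–Teller theorem predicts a tetragonal distortion (typically axial elongation) to lift the degeneracy.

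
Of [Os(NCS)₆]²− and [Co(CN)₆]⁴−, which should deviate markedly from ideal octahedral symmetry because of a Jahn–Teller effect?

[Co(CN)₆]⁴−

[Os(NCS)₆]²−: Summing ligand charges against the −2 overall charge gives an oxidation state of +4 for osmium. Group 8 minus oxidation state 4 gives a d⁴ configuration. A 5d ion has a large Δₒ and is invariably low-spin. The d⁴ configuration leaves the e_g set evenly filled (or empty) — no strong Jahn–Teller driving force.
[Co(CN)₆]⁴−: Ligand charges: each cyanide is −1. With an overall charge of −4 the cobalt centre must be in the +2 oxidation state. Group 9 minus oxidation state 2 gives a d⁷ configuration. Cyanide is a strong-field ligand (high in the spectrochemical series) for a first-row metal, so the complex is low-spin. The t₂g⁶e_g¹ (low-spin) configuration has an unevenly filled e_g set; the Jahn–Teller theorem predicts a tetragonal distortion (typically axial elongation) to lift the degeneracy.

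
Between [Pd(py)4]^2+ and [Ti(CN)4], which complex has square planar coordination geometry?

[Pd(py)4]^2+

For [Pd(py)4]^2+: Summing ligand charges against the +2 overall charge gives an oxidation state of +2 for palladium. Pd sits in group 10, so the d-electron count is 10 − 2 = 8. A 4d d⁸ ion has a large crystal-field splitting; square planar leaves the high-energy d_{x²−y²} orbital empty and maximises CFSE. → square planar.
For [Ti(CN)4]: Each cyanide is −1; balancing the 0 overall charge requires Ti(IV). Ti sits in group 4, so the d-electron count is 4 − 4 = 0. A d⁰ ion has no crystal-field stabilisation preference between square planar and tetrahedral, so four ligands adopt the sterically favoured tetrahedral geometry. → tetrahedral.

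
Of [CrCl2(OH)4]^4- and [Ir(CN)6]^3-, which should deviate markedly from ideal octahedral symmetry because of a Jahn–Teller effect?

[CrCl2(OH)4]^4-

[CrCl2(OH)4]^4-: Ligand charges: each chloride is −1; each hydroxide is −1. With an overall charge of −4 the chromium centre must be in the +2 oxidation state. Group 6 minus oxidation state 2 gives a d⁴ configuration. Chloride and hydroxide are weak-field ligands for a first-row metal, so the complex is high-spin. The t₂g³e_g¹ (high-spin) configuration has an unevenly filled e_g set; the Jahn–Teller theorem predicts a tetragonal distortion (typically axial elongation) to lift the degeneracy.
[Ir(CN)6]^3-: Summing ligand charges against the −3 overall charge gives an oxidation state of +3 for iridium. Iridium is a group-9 element; Ir(III) is therefore d⁶. A 5d ion has a large Δₒ and is invariably low-spin. The d⁶ configuration leaves the e_g set evenly filled (or empty) — no strong Jahn–Teller driving force.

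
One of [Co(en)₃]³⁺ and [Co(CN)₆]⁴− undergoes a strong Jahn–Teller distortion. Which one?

[Co(en)₃]³⁺: Ethylenediamine is neutral; balancing the +3 overall charge requires Co(III). Co sits in group 9, so the d-electron count is 9 − 3 = 6. Co(III) has an exceptionally large octahedral splitting and is low-spin with essentially every ligand except fluoride. The d⁶ configuration leaves the e_g set evenly filled (or empty) — no strong Jahn–Teller driving force.
[Co(CN)₆]⁴−: Summing ligand charges against the −4 overall charge gives an oxidation state of +2 for cobalt. Cobalt is a group-9 element; Co(II) is therefore d⁷. Cyanide is a strong-field ligand (high in the spectrochemical series) for a first-row metal, so the complex is low-spin. The t₂g⁶e_g¹ (low-spin) configuration has an unevenly filled e_g set; the Jahn–Teller theorem predicts a tetragonal distortion (typically axial elongation) to lift the degeneracy.

[Co(CN)₆]⁴−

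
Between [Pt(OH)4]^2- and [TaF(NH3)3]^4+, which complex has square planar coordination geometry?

[Pt(OH)4]^2-

For [Pt(OH)4]^2-: Ligand charges: each hydroxide is −1. With an overall charge of −2 the platinum centre must be in the +2 oxidation state. Pt sits in group 10, so the d-electron count is 10 − 2 = 8. A 5d d⁸ ion has a large crystal-field splitting; square planar leaves the high-energy d_{x²−y²} orbital empty and maximises CFSE. → square planar.
For [TaF(NH3)3]^4+: Each fluoride is −1; ammonia is neutral; balancing the +4 overall charge requires Ta(V). Tantalum is a group-5 element; Ta(V) is therefore d⁰. A d⁰ ion has no crystal-field stabilisation preference between square planar and tetrahedral, so four ligands adopt the sterically favoured tetrahedral geometry. → tetrahedral.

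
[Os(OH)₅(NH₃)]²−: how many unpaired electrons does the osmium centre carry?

1

Summing ligand charges against the −2 overall charge gives an oxidation state of +3 for osmium.
Group 8 minus oxidation state 3 gives a d⁵ configuration.
The spin state decides the count: a 5d ion has a large Δₒ and is invariably low-spin.
An octahedral low-spin d⁵ ion is t₂g⁵e_g⁰, giving 1 unpaired electron.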